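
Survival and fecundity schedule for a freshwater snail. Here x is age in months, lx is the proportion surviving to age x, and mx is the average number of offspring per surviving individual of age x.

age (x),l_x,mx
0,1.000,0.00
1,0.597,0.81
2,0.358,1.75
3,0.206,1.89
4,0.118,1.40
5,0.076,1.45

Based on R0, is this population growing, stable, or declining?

R0 = Σ lx·mx = 0 + 0.48357 + 0.6265 + 0.38934 + 0.1652 + 0.1102 = 1.77481
R0 > 1, so the population is growing.

growing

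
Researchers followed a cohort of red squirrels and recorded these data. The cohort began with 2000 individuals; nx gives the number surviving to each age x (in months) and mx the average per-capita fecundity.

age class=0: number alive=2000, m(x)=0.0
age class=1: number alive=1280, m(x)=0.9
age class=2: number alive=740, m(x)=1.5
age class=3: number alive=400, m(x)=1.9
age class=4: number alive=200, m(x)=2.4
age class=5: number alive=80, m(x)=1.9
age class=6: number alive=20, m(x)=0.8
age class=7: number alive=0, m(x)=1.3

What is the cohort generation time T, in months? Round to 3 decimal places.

lx = nx/n0 = nx/2000: 1, 0.64, 0.37, 0.2, 0.1, 0.04, 0.01, 0
lx·mx: 0, 0.576, 0.555, 0.38, 0.24, 0.076, 0.008, 0 → R0 = 1.835
x·lx·mx: 0, 0.576, 1.11, 1.14, 0.96, 0.38, 0.048, 0 → Σ = 4.214
T = 4.214 / 1.835 = 2.296458… → 2.296

2.296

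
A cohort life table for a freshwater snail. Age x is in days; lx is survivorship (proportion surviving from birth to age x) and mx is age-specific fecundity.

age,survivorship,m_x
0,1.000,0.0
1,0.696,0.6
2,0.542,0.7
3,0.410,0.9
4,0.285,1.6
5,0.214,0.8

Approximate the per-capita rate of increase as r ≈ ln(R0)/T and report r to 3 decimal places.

0.211

R0 = Σ lx·mx = 0 + 0.4176 + 0.3794 + 0.369 + 0.456 + 0.1712 = 1.7932
Σ x·lx·mx = 4.9634; T = 4.9634/1.7932 = 2.7679…
r ≈ ln(R0)/T = ln(1.7932)/2.7679… = 0.21099… → 0.211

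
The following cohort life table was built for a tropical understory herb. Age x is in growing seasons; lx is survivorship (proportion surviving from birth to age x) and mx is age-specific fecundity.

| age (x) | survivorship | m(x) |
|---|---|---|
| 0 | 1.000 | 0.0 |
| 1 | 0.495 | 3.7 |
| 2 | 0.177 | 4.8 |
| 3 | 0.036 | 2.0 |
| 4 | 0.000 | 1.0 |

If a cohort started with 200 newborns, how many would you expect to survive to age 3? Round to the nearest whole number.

7

Expected survivors = N0 · l_3 = 200 × 0.036 = 7.2 → 7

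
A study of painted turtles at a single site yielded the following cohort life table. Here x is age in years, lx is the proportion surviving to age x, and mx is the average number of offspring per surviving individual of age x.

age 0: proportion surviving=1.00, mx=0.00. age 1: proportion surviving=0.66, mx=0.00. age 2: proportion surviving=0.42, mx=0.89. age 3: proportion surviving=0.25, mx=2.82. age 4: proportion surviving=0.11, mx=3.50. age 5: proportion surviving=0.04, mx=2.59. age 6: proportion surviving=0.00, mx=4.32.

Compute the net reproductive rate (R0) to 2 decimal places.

1.57

lx·mx by age: 0, 0, 0.3738, 0.705, 0.385, 0.1036, 0
R0 = Σ lx·mx = 1.5674 → 1.57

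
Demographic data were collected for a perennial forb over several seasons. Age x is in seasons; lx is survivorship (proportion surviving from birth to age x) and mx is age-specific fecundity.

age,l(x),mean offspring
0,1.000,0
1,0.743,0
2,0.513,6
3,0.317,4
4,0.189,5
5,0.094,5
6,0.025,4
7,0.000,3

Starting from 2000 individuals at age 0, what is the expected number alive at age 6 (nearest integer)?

50

Expected survivors = N0 · l_6 = 2000 × 0.025 = 50 → 50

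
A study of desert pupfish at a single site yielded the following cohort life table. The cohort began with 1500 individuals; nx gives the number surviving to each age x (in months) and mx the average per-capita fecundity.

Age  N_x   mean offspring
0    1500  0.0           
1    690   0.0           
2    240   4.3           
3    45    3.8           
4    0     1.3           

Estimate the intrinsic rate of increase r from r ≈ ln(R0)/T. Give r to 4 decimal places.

lx = nx/n0 = nx/1500: 1, 0.46, 0.16, 0.03, 0
R0 = Σ lx·mx = 0 + 0 + 0.688 + 0.114 + 0 = 0.802
Σ x·lx·mx = 1.718; T = 1.718/0.802 = 2.14214…
r ≈ ln(R0)/T = ln(0.802)/2.14214… = -0.103003… → -0.1030

-0.1030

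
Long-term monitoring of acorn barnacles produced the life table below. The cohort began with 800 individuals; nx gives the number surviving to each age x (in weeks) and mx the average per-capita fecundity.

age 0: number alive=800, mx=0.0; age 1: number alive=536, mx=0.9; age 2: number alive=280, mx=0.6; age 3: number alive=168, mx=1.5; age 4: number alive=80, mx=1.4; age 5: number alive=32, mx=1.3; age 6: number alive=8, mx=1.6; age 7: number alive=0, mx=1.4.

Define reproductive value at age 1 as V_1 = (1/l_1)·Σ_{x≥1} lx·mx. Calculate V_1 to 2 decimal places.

1.99

lx = nx/n0 = nx/800: 1, 0.67, 0.35, 0.21, 0.1, 0.04, 0.01, 0
lx·mx for x ≥ 1: 0.603, 0.21, 0.315, 0.14, 0.052, 0.016, 0 → sum = 1.336
V_1 = 1.336 / l_1 = 1.336 / 0.67 = 1.99403… → 1.99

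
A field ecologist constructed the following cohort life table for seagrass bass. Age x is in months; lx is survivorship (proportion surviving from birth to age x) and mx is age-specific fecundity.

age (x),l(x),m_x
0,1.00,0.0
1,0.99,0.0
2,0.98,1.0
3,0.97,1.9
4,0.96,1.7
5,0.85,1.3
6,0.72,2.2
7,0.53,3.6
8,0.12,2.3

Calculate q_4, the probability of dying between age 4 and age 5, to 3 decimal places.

0.115

q_4 = (l_4 − l_5) / l_4 = (0.96 − 0.85) / 0.96
     = 0.11 / 0.96 = 0.114583… → 0.115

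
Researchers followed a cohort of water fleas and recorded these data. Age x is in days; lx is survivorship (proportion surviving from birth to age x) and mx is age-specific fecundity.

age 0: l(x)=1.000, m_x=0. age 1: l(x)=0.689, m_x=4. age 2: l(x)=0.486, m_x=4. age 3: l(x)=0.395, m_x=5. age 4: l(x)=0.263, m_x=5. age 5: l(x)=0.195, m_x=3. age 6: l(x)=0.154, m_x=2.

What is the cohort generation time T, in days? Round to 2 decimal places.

lx·mx: 0, 2.756, 1.944, 1.975, 1.315, 0.585, 0.308 → R0 = 8.883
x·lx·mx: 0, 2.756, 3.888, 5.925, 5.26, 2.925, 1.848 → Σ = 22.602
T = 22.602 / 8.883 = 2.544411… → 2.54

2.54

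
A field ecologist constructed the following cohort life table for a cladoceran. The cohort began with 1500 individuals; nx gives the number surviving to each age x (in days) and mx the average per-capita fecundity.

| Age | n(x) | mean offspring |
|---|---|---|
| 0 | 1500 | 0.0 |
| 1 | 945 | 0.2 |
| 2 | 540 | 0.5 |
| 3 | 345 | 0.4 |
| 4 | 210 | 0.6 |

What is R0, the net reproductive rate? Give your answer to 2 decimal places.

0.48

lx = nx/n0 = nx/1500: 1, 0.63, 0.36, 0.23, 0.14
lx·mx by age: 0, 0.126, 0.18, 0.092, 0.084
R0 = Σ lx·mx = 0.482 → 0.48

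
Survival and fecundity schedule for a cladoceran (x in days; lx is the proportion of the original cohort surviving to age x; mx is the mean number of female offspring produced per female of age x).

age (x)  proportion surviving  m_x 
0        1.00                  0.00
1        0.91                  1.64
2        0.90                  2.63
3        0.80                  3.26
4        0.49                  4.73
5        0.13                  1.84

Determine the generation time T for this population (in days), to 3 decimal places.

lx·mx: 0, 1.4924, 2.367, 2.608, 2.3177, 0.2392 → R0 = 9.0243
x·lx·mx: 0, 1.4924, 4.734, 7.824, 9.2708, 1.196 → Σ = 24.5172
T = 24.5172 / 9.0243 = 2.716798… → 2.717

2.717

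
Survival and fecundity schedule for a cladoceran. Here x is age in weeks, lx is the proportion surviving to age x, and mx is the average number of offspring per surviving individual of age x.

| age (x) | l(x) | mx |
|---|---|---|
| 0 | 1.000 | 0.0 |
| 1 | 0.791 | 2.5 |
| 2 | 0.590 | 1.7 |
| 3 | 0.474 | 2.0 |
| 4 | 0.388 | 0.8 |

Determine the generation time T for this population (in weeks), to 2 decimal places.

1.90

lx·mx: 0, 1.9775, 1.003, 0.948, 0.3104 → R0 = 4.2389
x·lx·mx: 0, 1.9775, 2.006, 2.844, 1.2416 → Σ = 8.0691
T = 8.0691 / 4.2389 = 1.903583… → 1.90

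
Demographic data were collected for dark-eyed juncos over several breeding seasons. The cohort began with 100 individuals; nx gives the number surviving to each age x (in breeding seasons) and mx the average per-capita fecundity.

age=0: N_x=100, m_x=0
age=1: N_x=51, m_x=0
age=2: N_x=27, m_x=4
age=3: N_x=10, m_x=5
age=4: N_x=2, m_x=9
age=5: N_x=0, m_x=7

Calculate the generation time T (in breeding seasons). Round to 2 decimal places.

2.49

lx = nx/n0 = nx/100: 1, 0.51, 0.27, 0.1, 0.02, 0
lx·mx: 0, 0, 1.08, 0.5, 0.18, 0 → R0 = 1.76
x·lx·mx: 0, 0, 2.16, 1.5, 0.72, 0 → Σ = 4.38
T = 4.38 / 1.76 = 2.488636… → 2.49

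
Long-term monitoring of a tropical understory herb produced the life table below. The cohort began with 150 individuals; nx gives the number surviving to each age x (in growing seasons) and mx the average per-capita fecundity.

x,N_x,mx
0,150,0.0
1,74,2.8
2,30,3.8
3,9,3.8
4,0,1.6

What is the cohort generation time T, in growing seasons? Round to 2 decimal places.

lx = nx/n0 = nx/150: 1, 0.49333…, 0.2, 0.06, 0
lx·mx: 0, 1.381333…, 0.76, 0.228, 0 → R0 = 2.369333…
x·lx·mx: 0, 1.381333…, 1.52, 0.684, 0 → Σ = 3.585333…
T = 3.585333… / 2.369333… = 1.513225… → 1.51

1.51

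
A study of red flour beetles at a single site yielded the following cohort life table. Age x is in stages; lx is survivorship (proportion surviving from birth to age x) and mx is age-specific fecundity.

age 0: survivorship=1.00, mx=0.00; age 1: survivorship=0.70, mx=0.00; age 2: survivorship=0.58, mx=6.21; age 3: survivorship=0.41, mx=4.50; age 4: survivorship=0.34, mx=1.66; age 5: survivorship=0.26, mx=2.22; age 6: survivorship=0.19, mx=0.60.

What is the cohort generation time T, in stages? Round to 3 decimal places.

2.770

lx·mx: 0, 0, 3.6018, 1.845, 0.5644, 0.5772, 0.114 → R0 = 6.7024
x·lx·mx: 0, 0, 7.2036, 5.535, 2.2576, 2.886, 0.684 → Σ = 18.5662
T = 18.5662 / 6.7024 = 2.770082… → 2.770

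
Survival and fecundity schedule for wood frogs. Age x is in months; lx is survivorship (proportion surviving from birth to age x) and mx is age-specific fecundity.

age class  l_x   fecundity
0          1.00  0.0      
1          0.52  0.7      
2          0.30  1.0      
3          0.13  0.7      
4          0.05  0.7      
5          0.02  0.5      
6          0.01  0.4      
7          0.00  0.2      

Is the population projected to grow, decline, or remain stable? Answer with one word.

declining

R0 = Σ lx·mx = 0 + 0.364 + 0.3 + 0.091 + 0.035 + 0.01 + 0.004 + 0 = 0.804
R0 < 1, so the population is declining.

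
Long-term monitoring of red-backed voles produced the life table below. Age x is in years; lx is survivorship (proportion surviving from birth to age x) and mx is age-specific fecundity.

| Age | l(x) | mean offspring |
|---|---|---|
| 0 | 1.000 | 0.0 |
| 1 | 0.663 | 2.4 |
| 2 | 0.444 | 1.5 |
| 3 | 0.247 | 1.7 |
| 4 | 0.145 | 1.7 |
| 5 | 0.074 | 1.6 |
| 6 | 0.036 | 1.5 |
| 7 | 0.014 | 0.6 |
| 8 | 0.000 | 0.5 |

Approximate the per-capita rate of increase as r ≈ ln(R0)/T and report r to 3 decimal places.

0.572

R0 = Σ lx·mx = 0 + 1.5912 + 0.666 + 0.4199 + 0.2465 + 0.1184 + 0.054 + 0.0084 + 0 = 3.1044
Σ x·lx·mx = 6.1437; T = 6.1437/3.1044 = 1.97903…
r ≈ ln(R0)/T = ln(3.1044)/1.97903… = 0.57241… → 0.572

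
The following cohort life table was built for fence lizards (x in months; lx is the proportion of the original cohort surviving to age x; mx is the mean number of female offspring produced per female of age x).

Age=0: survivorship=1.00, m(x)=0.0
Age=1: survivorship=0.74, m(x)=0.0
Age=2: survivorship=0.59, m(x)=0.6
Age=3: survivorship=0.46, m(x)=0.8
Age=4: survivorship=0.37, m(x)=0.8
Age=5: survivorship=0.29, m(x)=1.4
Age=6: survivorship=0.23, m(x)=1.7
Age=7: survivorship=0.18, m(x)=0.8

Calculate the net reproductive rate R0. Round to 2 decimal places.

lx·mx by age: 0, 0, 0.354, 0.368, 0.296, 0.406, 0.391, 0.144
R0 = Σ lx·mx = 1.959 → 1.96

1.96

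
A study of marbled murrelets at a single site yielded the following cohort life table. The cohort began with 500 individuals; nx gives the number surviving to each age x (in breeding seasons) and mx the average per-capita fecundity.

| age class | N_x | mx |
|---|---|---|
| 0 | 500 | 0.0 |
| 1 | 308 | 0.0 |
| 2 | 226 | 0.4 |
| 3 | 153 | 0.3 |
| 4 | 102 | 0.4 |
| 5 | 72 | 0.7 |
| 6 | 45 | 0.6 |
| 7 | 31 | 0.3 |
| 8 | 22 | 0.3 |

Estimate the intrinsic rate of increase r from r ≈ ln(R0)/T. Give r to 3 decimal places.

lx = nx/n0 = nx/500: 1, 0.616, 0.452, 0.306, 0.204, 0.144, 0.09, 0.062, 0.044
R0 = Σ lx·mx = 0 + 0 + 0.1808 + 0.0918 + 0.0816 + 0.1008 + 0.054 + 0.0186 + 0.0132 = 0.5408
Σ x·lx·mx = 2.0272; T = 2.0272/0.5408 = 3.74852…
r ≈ ln(R0)/T = ln(0.5408)/3.74852… = -0.16399… → -0.164

-0.164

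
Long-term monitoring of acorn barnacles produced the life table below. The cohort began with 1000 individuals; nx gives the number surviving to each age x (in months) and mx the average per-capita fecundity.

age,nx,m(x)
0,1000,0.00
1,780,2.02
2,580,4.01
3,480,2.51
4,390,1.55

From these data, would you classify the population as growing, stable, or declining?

growing

lx = nx/n0 = nx/1000: 1, 0.78, 0.58, 0.48, 0.39
R0 = Σ lx·mx = 0 + 1.5756 + 2.3258 + 1.2048 + 0.6045 = 5.7107
R0 > 1, so the population is growing.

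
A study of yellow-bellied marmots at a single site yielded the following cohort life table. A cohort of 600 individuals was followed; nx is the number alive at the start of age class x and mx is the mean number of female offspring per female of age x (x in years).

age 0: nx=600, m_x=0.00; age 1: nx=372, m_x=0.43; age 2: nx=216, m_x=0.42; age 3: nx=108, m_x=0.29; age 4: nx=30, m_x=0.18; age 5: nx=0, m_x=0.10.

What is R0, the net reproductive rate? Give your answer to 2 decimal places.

lx = nx/n0 = nx/600: 1, 0.62, 0.36, 0.18, 0.05, 0
lx·mx by age: 0, 0.2666, 0.1512, 0.0522, 0.009, 0
R0 = Σ lx·mx = 0.479 → 0.48

0.48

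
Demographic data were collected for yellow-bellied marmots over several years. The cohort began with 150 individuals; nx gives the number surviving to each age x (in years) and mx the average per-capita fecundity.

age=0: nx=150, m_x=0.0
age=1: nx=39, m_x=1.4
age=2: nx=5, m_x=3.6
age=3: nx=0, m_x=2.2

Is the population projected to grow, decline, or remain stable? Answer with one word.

declining

lx = nx/n0 = nx/150: 1, 0.26, 0.03333…, 0
R0 = Σ lx·mx = 0 + 0.364 + 0.12… + 0 = 0.484…
R0 < 1, so the population is declining.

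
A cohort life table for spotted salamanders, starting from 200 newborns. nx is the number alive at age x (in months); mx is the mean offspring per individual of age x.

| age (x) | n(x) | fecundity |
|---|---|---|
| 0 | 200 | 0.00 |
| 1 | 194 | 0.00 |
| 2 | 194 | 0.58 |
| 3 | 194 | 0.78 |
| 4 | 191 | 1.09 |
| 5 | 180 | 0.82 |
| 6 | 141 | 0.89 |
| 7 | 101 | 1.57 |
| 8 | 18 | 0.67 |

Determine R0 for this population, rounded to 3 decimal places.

4.579

lx = nx/n0 = nx/200: 1, 0.97, 0.97, 0.97, 0.955, 0.9, 0.705, 0.505, 0.09
lx·mx by age: 0, 0, 0.5626, 0.7566, 1.04095, 0.738, 0.62745, 0.79285, 0.0603
R0 = Σ lx·mx = 4.57875 → 4.579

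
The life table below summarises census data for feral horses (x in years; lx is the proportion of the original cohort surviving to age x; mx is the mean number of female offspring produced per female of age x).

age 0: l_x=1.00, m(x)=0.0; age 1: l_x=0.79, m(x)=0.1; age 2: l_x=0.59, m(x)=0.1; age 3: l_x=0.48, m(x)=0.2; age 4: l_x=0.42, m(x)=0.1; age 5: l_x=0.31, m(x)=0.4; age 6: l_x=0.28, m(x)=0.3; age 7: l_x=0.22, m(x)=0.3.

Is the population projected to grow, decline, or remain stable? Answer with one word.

declining

R0 = Σ lx·mx = 0 + 0.079 + 0.059 + 0.096 + 0.042 + 0.124 + 0.084 + 0.066 = 0.55
R0 < 1, so the population is declining.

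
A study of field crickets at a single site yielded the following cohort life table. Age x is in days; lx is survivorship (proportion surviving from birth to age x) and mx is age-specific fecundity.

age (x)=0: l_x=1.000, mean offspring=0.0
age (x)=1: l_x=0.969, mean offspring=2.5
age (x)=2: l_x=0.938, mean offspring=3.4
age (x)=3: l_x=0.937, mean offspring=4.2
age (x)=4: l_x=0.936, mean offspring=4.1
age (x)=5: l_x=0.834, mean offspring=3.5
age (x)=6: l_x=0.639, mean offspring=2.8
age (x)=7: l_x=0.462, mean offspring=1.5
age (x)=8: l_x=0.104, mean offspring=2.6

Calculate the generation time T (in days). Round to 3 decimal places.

3.584

lx·mx: 0, 2.4225, 3.1892, 3.9354, 3.8376, 2.919, 1.7892, 0.693, 0.2704 → R0 = 19.0563
x·lx·mx: 0, 2.4225, 6.3784, 11.8062, 15.3504, 14.595, 10.7352, 4.851, 2.1632 → Σ = 68.3019
T = 68.3019 / 19.0563 = 3.584216… → 3.584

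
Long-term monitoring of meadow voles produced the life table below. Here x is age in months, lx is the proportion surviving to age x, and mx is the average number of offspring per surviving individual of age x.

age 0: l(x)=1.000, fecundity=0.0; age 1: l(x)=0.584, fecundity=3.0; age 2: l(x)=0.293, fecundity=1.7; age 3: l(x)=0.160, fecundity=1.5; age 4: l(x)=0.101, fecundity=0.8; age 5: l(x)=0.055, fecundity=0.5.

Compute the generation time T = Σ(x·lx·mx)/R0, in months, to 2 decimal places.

1.51

lx·mx: 0, 1.752, 0.4981, 0.24, 0.0808, 0.0275 → R0 = 2.5984
x·lx·mx: 0, 1.752, 0.9962, 0.72, 0.3232, 0.1375 → Σ = 3.9289
T = 3.9289 / 2.5984 = 1.512046… → 1.51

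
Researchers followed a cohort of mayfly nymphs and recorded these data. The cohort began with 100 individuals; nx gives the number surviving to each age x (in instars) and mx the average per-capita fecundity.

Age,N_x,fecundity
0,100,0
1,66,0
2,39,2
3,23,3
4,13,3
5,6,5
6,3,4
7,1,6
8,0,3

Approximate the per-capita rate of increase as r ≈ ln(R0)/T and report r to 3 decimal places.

lx = nx/n0 = nx/100: 1, 0.66, 0.39, 0.23, 0.13, 0.06, 0.03, 0.01, 0
R0 = Σ lx·mx = 0 + 0 + 0.78 + 0.69 + 0.39 + 0.3 + 0.12 + 0.06 + 0 = 2.34
Σ x·lx·mx = 7.83; T = 7.83/2.34 = 3.34615…
r ≈ ln(R0)/T = ln(2.34)/3.34615… = 0.25407… → 0.254

0.254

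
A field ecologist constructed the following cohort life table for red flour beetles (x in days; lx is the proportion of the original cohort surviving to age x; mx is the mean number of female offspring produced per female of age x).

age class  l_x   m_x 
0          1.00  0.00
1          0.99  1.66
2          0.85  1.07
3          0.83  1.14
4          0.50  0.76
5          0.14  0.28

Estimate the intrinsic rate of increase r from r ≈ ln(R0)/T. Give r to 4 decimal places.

0.6675

R0 = Σ lx·mx = 0 + 1.6434 + 0.9095 + 0.9462 + 0.38 + 0.0392 = 3.9183
Σ x·lx·mx = 8.017; T = 8.017/3.9183 = 2.04604…
r ≈ ln(R0)/T = ln(3.9183)/2.04604… = 0.667464… → 0.6675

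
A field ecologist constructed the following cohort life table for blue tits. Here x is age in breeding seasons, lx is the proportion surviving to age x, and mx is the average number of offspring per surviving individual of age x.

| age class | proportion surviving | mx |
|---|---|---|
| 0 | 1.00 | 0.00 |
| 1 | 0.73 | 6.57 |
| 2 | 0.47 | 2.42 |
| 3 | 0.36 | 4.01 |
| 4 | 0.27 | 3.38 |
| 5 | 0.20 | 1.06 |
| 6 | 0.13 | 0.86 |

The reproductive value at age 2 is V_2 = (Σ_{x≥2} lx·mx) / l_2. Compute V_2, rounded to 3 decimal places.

8.122

lx·mx for x ≥ 2: 1.1374, 1.4436, 0.9126, 0.212, 0.1118 → sum = 3.8174
V_2 = 3.8174 / l_2 = 3.8174 / 0.47 = 8.122128… → 8.122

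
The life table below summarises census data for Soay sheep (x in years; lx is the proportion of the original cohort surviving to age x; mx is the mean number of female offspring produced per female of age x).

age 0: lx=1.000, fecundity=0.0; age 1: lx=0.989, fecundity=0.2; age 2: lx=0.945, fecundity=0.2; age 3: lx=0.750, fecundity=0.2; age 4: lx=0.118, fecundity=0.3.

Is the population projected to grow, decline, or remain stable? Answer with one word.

R0 = Σ lx·mx = 0 + 0.1978 + 0.189 + 0.15 + 0.0354 = 0.5722
R0 < 1, so the population is declining.

declining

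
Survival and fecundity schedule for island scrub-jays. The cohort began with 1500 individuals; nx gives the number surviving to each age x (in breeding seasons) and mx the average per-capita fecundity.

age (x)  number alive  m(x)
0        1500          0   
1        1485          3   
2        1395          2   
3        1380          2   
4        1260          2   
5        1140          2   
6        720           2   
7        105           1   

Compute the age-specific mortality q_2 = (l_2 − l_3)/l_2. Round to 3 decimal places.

0.011

lx = nx/n0 = nx/1500: 1, 0.99, 0.93, 0.92, 0.84, 0.76, 0.48, 0.07
q_2 = (l_2 − l_3) / l_2 = (0.93 − 0.92) / 0.93
     = 0.01 / 0.93 = 0.010753… → 0.011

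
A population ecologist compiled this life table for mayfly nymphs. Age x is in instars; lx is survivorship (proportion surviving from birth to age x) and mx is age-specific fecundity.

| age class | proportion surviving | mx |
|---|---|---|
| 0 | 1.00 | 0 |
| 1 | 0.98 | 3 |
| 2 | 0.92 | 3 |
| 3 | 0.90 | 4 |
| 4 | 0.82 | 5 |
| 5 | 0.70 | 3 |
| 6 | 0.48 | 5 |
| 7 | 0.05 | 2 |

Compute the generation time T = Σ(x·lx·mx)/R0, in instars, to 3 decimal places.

3.403

lx·mx: 0, 2.94, 2.76, 3.6, 4.1, 2.1, 2.4, 0.1 → R0 = 18
x·lx·mx: 0, 2.94, 5.52, 10.8, 16.4, 10.5, 14.4, 0.7 → Σ = 61.26
T = 61.26 / 18 = 3.403333… → 3.403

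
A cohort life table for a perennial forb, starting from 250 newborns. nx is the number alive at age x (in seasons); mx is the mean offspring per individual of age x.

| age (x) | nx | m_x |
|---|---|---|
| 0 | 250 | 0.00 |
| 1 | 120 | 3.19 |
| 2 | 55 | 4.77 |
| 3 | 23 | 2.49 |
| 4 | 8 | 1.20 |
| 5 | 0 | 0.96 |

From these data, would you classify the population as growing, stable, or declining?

growing

lx = nx/n0 = nx/250: 1, 0.48, 0.22, 0.092, 0.032, 0
R0 = Σ lx·mx = 0 + 1.5312 + 1.0494 + 0.22908 + 0.0384 + 0 = 2.84808
R0 > 1, so the population is growing.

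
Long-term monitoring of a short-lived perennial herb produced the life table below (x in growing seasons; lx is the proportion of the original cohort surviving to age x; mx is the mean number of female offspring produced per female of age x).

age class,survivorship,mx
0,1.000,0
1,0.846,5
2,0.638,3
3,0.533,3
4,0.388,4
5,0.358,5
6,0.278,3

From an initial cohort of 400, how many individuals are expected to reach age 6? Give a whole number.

111

Expected survivors = N0 · l_6 = 400 × 0.278 = 111.2 → 111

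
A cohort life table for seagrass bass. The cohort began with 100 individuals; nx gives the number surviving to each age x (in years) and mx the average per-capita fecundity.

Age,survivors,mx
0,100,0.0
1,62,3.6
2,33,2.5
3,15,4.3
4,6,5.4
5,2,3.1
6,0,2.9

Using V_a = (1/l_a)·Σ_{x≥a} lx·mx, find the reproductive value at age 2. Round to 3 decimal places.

lx = nx/n0 = nx/100: 1, 0.62, 0.33, 0.15, 0.06, 0.02, 0
lx·mx for x ≥ 2: 0.825, 0.645, 0.324, 0.062, 0 → sum = 1.856
V_2 = 1.856 / l_2 = 1.856 / 0.33 = 5.624242… → 5.624

5.624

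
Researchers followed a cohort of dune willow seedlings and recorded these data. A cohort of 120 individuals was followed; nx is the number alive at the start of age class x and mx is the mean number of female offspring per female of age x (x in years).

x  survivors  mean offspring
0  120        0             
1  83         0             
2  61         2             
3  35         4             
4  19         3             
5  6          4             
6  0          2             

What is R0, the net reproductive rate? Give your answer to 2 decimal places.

2.86

lx = nx/n0 = nx/120: 1, 0.69167…, 0.50833…, 0.29167…, 0.15833…, 0.05, 0
lx·mx by age: 0, 0, 1.016667…, 1.166667…, 0.475…, 0.2, 0
R0 = Σ lx·mx = 2.858333… → 2.86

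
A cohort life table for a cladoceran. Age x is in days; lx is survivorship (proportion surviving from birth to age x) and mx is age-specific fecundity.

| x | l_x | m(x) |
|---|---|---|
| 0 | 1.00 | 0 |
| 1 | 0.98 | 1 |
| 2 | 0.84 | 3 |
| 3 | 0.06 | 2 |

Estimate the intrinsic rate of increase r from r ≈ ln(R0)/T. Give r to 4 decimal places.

R0 = Σ lx·mx = 0 + 0.98 + 2.52 + 0.12 = 3.62
Σ x·lx·mx = 6.38; T = 6.38/3.62 = 1.76243…
r ≈ ln(R0)/T = ln(3.62)/1.76243… = 0.729943… → 0.7299

0.7299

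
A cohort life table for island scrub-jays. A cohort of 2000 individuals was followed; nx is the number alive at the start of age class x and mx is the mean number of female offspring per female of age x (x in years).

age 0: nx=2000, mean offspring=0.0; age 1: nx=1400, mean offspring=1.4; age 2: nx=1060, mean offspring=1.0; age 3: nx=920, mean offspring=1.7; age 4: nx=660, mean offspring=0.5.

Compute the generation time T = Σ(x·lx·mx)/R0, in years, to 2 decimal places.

2.05

lx = nx/n0 = nx/2000: 1, 0.7, 0.53, 0.46, 0.33
lx·mx: 0, 0.98, 0.53, 0.782, 0.165 → R0 = 2.457
x·lx·mx: 0, 0.98, 1.06, 2.346, 0.66 → Σ = 5.046
T = 5.046 / 2.457 = 2.053724… → 2.05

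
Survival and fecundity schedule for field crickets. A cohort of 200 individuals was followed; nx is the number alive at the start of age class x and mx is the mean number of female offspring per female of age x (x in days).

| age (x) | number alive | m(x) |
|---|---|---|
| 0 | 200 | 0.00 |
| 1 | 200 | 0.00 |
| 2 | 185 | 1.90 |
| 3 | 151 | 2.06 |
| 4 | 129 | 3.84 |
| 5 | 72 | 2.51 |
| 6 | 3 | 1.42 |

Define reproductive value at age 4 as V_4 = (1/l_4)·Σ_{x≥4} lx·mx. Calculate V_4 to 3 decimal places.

5.274

lx = nx/n0 = nx/200: 1, 1, 0.925, 0.755, 0.645, 0.36, 0.015
lx·mx for x ≥ 4: 2.4768, 0.9036, 0.0213 → sum = 3.4017
V_4 = 3.4017 / l_4 = 3.4017 / 0.645 = 5.273953… → 5.274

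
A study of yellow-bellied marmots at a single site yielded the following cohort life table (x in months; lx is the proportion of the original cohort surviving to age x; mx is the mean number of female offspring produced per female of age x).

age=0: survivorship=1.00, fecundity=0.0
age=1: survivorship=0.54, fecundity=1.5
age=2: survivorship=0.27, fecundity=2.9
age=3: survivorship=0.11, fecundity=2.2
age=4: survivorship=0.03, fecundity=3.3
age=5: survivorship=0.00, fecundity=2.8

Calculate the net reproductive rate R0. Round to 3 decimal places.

1.934

lx·mx by age: 0, 0.81, 0.783, 0.242, 0.099, 0
R0 = Σ lx·mx = 1.934 → 1.934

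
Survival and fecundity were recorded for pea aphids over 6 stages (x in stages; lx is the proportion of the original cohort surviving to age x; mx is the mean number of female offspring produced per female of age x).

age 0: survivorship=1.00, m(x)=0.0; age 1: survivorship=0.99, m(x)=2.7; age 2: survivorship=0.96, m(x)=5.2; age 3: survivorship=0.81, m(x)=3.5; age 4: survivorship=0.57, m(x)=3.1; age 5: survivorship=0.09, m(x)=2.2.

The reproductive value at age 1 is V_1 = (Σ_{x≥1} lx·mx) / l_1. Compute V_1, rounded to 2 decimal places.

12.59

lx·mx for x ≥ 1: 2.673, 4.992, 2.835, 1.767, 0.198 → sum = 12.465
V_1 = 12.465 / l_1 = 12.465 / 0.99 = 12.590909… → 12.59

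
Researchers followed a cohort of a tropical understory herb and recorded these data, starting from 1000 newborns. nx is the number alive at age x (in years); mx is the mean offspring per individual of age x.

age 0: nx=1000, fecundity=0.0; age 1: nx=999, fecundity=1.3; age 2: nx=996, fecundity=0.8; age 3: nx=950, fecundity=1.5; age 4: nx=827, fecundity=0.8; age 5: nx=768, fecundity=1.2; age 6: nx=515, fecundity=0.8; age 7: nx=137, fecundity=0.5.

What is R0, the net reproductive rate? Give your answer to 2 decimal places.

5.58

lx = nx/n0 = nx/1000: 1, 0.999, 0.996, 0.95, 0.827, 0.768, 0.515, 0.137
lx·mx by age: 0, 1.2987, 0.7968, 1.425, 0.6616, 0.9216, 0.412, 0.0685
R0 = Σ lx·mx = 5.5842 → 5.58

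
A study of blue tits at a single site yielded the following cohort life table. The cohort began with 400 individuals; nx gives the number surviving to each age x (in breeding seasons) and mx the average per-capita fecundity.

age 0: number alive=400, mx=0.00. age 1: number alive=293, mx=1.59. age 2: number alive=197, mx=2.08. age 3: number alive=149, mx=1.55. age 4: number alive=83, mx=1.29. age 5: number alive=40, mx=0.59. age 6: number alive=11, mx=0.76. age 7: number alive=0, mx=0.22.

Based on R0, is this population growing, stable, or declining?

lx = nx/n0 = nx/400: 1, 0.7325, 0.4925, 0.3725, 0.2075, 0.1, 0.0275, 0
R0 = Σ lx·mx = 0 + 1.164675 + 1.0244 + 0.577375 + 0.267675 + 0.059 + 0.0209 + 0 = 3.114025
R0 > 1, so the population is growing.

growing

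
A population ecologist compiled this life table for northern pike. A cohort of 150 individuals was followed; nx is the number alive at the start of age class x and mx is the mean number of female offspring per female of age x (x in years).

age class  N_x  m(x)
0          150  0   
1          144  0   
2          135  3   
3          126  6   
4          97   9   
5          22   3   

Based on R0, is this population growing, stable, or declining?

lx = nx/n0 = nx/150: 1, 0.96, 0.9, 0.84, 0.64667…, 0.14667…
R0 = Σ lx·mx = 0 + 0 + 2.7 + 5.04 + 5.82… + 0.44… = 14…
R0 > 1, so the population is growing.

growing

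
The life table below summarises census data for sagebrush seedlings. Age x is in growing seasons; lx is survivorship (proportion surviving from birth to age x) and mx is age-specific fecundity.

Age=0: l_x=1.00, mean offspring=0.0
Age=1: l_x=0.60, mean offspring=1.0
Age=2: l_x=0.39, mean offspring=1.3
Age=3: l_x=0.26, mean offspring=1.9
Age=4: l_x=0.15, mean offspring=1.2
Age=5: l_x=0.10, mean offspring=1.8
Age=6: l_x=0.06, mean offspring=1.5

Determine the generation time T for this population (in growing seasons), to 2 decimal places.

2.56

lx·mx: 0, 0.6, 0.507, 0.494, 0.18, 0.18, 0.09 → R0 = 2.051
x·lx·mx: 0, 0.6, 1.014, 1.482, 0.72, 0.9, 0.54 → Σ = 5.256
T = 5.256 / 2.051 = 2.562652… → 2.56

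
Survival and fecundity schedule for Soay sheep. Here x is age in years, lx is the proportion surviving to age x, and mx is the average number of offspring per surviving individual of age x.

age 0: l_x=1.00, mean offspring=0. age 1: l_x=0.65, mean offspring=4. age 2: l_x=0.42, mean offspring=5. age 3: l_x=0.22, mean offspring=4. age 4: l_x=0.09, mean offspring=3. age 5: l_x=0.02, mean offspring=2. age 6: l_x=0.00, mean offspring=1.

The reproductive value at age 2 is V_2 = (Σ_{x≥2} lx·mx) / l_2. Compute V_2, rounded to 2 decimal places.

7.83

lx·mx for x ≥ 2: 2.1, 0.88, 0.27, 0.04, 0 → sum = 3.29
V_2 = 3.29 / l_2 = 3.29 / 0.42 = 7.833333… → 7.83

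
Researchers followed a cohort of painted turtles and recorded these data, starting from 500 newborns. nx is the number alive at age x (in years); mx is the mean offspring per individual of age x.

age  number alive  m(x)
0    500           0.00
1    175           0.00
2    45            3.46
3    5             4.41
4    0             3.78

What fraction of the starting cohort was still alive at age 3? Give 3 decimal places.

l_3 = n_3/n_0 = 5/500 = 0.01 → 0.010

0.010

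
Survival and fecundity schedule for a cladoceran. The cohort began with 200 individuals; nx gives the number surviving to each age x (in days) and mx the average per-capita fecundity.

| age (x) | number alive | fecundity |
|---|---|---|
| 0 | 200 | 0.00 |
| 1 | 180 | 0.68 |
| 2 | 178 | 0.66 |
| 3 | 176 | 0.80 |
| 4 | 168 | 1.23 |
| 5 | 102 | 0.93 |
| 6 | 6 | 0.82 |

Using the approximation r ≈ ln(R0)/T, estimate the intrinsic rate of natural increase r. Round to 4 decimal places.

lx = nx/n0 = nx/200: 1, 0.9, 0.89, 0.88, 0.84, 0.51, 0.03
R0 = Σ lx·mx = 0 + 0.612 + 0.5874 + 0.704 + 1.0332 + 0.4743 + 0.0246 = 3.4355
Σ x·lx·mx = 10.5507; T = 10.5507/3.4355 = 3.07108…
r ≈ ln(R0)/T = ln(3.4355)/3.07108… = 0.401866… → 0.4019

0.4019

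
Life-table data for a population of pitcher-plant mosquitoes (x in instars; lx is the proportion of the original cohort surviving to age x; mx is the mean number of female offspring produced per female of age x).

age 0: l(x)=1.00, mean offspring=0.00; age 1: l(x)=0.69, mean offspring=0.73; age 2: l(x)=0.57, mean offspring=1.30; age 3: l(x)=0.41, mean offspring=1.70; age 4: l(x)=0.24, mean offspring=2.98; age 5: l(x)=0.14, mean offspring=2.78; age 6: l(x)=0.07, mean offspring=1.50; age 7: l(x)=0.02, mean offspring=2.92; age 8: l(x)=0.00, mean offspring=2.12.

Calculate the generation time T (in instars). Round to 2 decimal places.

lx·mx: 0, 0.5037, 0.741, 0.697, 0.7152, 0.3892, 0.105, 0.0584, 0 → R0 = 3.2095
x·lx·mx: 0, 0.5037, 1.482, 2.091, 2.8608, 1.946, 0.63, 0.4088, 0 → Σ = 9.9223
T = 9.9223 / 3.2095 = 3.091541… → 3.09

3.09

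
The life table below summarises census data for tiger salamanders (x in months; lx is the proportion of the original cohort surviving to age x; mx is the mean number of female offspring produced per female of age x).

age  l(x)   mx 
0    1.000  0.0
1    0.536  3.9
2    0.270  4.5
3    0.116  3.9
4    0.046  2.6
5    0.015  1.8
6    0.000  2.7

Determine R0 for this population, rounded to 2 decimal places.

3.90

lx·mx by age: 0, 2.0904, 1.215, 0.4524, 0.1196, 0.027, 0
R0 = Σ lx·mx = 3.9044 → 3.90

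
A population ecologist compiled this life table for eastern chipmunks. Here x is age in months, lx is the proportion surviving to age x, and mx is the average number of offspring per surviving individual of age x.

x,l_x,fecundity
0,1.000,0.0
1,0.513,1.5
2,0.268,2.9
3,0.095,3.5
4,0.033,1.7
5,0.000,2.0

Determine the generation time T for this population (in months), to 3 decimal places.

1.832

lx·mx: 0, 0.7695, 0.7772, 0.3325, 0.0561, 0 → R0 = 1.9353
x·lx·mx: 0, 0.7695, 1.5544, 0.9975, 0.2244, 0 → Σ = 3.5458
T = 3.5458 / 1.9353 = 1.832171… → 1.832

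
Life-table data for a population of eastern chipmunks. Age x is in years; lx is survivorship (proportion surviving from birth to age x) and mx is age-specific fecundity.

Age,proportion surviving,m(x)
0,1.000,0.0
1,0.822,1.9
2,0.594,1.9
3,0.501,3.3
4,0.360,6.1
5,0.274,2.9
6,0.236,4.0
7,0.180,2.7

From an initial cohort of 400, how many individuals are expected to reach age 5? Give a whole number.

110

Expected survivors = N0 · l_5 = 400 × 0.274 = 109.6 → 110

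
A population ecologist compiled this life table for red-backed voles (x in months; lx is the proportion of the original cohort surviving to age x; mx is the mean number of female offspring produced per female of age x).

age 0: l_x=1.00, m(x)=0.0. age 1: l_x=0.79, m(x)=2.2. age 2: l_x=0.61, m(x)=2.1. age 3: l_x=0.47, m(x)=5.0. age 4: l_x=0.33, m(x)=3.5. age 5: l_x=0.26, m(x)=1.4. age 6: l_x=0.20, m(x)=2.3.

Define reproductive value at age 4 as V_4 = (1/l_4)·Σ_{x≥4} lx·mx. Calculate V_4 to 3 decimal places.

5.997

lx·mx for x ≥ 4: 1.155, 0.364, 0.46 → sum = 1.979
V_4 = 1.979 / l_4 = 1.979 / 0.33 = 5.99697… → 5.997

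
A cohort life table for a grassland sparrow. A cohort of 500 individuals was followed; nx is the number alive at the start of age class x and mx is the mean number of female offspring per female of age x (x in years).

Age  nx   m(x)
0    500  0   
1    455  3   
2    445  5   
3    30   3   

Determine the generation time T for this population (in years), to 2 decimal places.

lx = nx/n0 = nx/500: 1, 0.91, 0.89, 0.06
lx·mx: 0, 2.73, 4.45, 0.18 → R0 = 7.36
x·lx·mx: 0, 2.73, 8.9, 0.54 → Σ = 12.17
T = 12.17 / 7.36 = 1.653533… → 1.65

1.65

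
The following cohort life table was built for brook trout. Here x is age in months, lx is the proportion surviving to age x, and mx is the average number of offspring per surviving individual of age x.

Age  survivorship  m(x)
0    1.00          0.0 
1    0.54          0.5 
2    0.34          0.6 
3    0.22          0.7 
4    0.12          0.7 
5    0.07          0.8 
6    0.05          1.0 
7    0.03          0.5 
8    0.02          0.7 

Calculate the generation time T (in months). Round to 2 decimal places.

2.68

lx·mx: 0, 0.27, 0.204, 0.154, 0.084, 0.056, 0.05, 0.015, 0.014 → R0 = 0.847
x·lx·mx: 0, 0.27, 0.408, 0.462, 0.336, 0.28, 0.3, 0.105, 0.112 → Σ = 2.273
T = 2.273 / 0.847 = 2.683589… → 2.68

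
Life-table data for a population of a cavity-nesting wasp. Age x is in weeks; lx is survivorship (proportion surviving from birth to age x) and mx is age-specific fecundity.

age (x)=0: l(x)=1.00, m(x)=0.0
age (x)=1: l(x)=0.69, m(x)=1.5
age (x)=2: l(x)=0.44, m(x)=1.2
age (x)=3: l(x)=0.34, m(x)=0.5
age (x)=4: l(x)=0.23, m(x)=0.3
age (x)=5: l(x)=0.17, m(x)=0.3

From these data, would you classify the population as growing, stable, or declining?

R0 = Σ lx·mx = 0 + 1.035 + 0.528 + 0.17 + 0.069 + 0.051 = 1.853
R0 > 1, so the population is growing.

growing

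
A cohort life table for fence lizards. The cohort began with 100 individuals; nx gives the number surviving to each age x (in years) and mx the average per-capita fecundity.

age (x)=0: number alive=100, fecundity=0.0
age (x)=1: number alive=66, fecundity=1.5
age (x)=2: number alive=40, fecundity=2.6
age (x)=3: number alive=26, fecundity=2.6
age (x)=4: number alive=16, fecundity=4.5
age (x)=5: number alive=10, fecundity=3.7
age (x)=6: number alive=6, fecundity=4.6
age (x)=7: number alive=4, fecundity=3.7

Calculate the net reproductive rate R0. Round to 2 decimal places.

lx = nx/n0 = nx/100: 1, 0.66, 0.4, 0.26, 0.16, 0.1, 0.06, 0.04
lx·mx by age: 0, 0.99, 1.04, 0.676, 0.72, 0.37, 0.276, 0.148
R0 = Σ lx·mx = 4.22 → 4.22

4.22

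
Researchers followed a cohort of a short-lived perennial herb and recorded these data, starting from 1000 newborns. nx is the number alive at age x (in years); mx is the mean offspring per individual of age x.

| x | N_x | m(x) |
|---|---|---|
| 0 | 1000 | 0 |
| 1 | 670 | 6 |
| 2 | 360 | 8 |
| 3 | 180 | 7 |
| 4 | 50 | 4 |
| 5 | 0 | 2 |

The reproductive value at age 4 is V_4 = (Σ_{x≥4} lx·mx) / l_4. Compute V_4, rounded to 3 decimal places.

lx = nx/n0 = nx/1000: 1, 0.67, 0.36, 0.18, 0.05, 0
lx·mx for x ≥ 4: 0.2, 0 → sum = 0.2
V_4 = 0.2 / l_4 = 0.2 / 0.05 = 4 → 4.000

4.000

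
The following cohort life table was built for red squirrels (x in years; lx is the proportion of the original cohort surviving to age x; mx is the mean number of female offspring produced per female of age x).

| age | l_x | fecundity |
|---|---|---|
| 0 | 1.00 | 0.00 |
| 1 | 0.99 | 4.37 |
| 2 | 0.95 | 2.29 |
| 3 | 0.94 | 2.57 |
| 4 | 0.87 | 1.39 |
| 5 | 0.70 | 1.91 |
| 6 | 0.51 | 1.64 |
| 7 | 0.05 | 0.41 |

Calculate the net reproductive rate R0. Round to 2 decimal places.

12.32

lx·mx by age: 0, 4.3263, 2.1755, 2.4158, 1.2093, 1.337, 0.8364, 0.0205
R0 = Σ lx·mx = 12.3208 → 12.32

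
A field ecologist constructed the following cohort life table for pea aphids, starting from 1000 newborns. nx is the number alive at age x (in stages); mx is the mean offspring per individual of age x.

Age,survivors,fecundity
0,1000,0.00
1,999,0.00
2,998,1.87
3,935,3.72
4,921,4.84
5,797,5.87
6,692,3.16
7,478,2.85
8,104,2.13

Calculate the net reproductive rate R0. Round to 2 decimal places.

lx = nx/n0 = nx/1000: 1, 0.999, 0.998, 0.935, 0.921, 0.797, 0.692, 0.478, 0.104
lx·mx by age: 0, 0, 1.86626, 3.4782, 4.45764, 4.67839, 2.18672, 1.3623, 0.22152
R0 = Σ lx·mx = 18.25103 → 18.25

18.25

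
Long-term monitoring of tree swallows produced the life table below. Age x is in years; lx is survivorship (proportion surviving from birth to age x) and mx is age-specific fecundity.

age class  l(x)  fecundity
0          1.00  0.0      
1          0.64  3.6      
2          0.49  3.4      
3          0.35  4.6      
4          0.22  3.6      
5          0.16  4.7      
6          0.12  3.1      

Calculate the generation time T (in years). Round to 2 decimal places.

lx·mx: 0, 2.304, 1.666, 1.61, 0.792, 0.752, 0.372 → R0 = 7.496
x·lx·mx: 0, 2.304, 3.332, 4.83, 3.168, 3.76, 2.232 → Σ = 19.626
T = 19.626 / 7.496 = 2.618196… → 2.62

2.62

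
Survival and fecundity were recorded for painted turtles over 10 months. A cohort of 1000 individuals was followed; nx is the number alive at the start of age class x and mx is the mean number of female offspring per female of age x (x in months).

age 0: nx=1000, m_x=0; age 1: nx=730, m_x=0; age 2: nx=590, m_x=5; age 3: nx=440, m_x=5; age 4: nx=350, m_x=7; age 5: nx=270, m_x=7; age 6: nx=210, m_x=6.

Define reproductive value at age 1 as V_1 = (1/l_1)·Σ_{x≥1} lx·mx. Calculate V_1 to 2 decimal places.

14.73

lx = nx/n0 = nx/1000: 1, 0.73, 0.59, 0.44, 0.35, 0.27, 0.21
lx·mx for x ≥ 1: 0, 2.95, 2.2, 2.45, 1.89, 1.26 → sum = 10.75
V_1 = 10.75 / l_1 = 10.75 / 0.73 = 14.726027… → 14.73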